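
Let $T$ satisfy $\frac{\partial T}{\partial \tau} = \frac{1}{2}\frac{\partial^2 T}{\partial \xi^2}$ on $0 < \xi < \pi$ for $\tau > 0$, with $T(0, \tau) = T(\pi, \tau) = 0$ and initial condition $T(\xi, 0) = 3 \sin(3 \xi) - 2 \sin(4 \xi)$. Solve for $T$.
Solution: Separating variables: $T = \sum c_n e^{-n^2\tau/2} \sin(n\xi)$. From $T(\xi,0) = 3 \sin(3 \xi) - 2 \sin(4 \xi)$: $c_3=3, c_4=-2$.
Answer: $T(\xi, \tau) = -2 e^{-8 \tau} \sin(4 \xi) + 3 e^{-9 \tau/2} \sin(3 \xi)$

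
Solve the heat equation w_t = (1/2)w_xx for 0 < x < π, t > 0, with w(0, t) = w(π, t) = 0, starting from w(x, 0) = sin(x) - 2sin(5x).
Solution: Separating variables: w = Σ c_n exp(-n²t/2) sin(nx). From w(x,0) = sin(x) - 2sin(5x): c_1=1, c_5=-2.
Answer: w(x, t) = exp(-t/2)sin(x) - 2exp(-25t/2)sin(5x)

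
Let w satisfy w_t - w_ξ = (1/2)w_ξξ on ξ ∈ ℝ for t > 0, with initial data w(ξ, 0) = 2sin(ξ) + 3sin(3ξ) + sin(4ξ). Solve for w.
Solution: Moving frame: η = ξ + t, σ = t, w = u(η,σ), so w_t = u_σ + u_η and w_ξξ = u_ηη.
Hence w_t - w_ξ = u_σ and the PDE becomes the heat equation u_σ = (1/2)u_ηη on η ∈ ℝ.
Initial data: u(η,0) = w(η,0) = 2sin(η) + 3sin(3η) + sin(4η). Each mode sin(nη) decays as exp(-n²σ/2) on ℝ, so u(η,σ) = Σ c_n exp(-n²σ/2) sin(nη) with c_1=2, c_3=3, c_4=1: u(η,σ) = exp(-8σ)sin(4η) + 2exp(-σ/2)sin(η) + 3exp(-9σ/2)sin(3η).
Substituting back: w(ξ,t) = u(ξ + t, t).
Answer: w(ξ, t) = exp(-8t)sin(4t + 4ξ) + 2exp(-t/2)sin(t + ξ) + 3exp(-9t/2)sin(3t + 3ξ)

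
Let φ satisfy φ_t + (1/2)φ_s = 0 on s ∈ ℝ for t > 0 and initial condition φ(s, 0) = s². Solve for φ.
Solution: By characteristics (ds/dt = 1/2), φ(s,t) = f(s - (1/2)t) with f = φ(·, 0).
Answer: φ(s, t) = s² - st + (1/4)t²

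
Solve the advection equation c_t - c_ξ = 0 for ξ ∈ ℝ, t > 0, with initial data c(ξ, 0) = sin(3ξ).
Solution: By method of characteristics (waves move left with speed 1):
Along characteristics ξ + t = const, c is constant, so c(ξ,t) = f(ξ + t) with f = c(·, 0).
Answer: c(ξ, t) = sin(3t + 3ξ)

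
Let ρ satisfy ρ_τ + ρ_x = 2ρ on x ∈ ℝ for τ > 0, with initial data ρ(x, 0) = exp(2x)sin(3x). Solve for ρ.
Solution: Substitute ρ = exp(2x)u.
Then ρ_x = exp(2x)(u_x + 2u), ρ_τ = exp(2x)u_τ; substituting and dividing by exp(2x), the lower-order terms cancel: u_τ + u_x = 0 (standard advection equation).
Data for u: u(x,0) = exp(-2x)ρ(x,0) = sin(3x).
By characteristics (dx/dτ = 1), u(x,τ) = f(x - τ) with f = u(·, 0).
So u(x,τ) = sin(3x - 3τ), and ρ(x,τ) = exp(2x)u(x,τ).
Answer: ρ(x, τ) = exp(2x)sin(3x - 3τ)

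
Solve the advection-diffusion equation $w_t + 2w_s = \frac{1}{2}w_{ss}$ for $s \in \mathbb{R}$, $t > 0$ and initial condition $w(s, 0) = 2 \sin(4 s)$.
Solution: Moving frame: $\eta = s - 2t$, $\sigma = t$, $w = u(\eta,\sigma)$, so $w_t = u_{\sigma} - 2u_{\eta}$ and $w_{ss} = u_{\eta\eta}$.
Hence $w_t + 2w_s = u_{\sigma}$ and the PDE becomes the heat equation $u_{\sigma} = \frac{1}{2}u_{\eta\eta}$ on $\eta \in \mathbb{R}$.
Initial data: $u(\eta,0) = w(\eta,0) = 2 \sin(4 \eta)$. Each mode $\sin(n\eta)$ decays as $e^{-n^2\sigma/2}$ on $\mathbb{R}$, so $u(\eta,\sigma) = \sum c_n e^{-n^2\sigma/2} \sin(n\eta)$ with $c_4=2$: $u(\eta,\sigma) = 2 e^{-8 \sigma} \sin(4 \eta)$.
Substituting back: $w(s,t) = u(s - 2t, t)$.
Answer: $w(s, t) = 2 e^{-8 t} \sin(4 s - 8 t)$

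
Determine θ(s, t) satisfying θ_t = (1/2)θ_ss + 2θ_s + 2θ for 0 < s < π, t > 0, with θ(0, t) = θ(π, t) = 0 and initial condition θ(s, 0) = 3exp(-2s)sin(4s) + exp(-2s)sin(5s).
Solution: Substitute θ = exp(-2s)u, i.e. u = exp(2s)θ.
By the product rule, θ_s = exp(-2s)(u_s - 2u), θ_ss = exp(-2s)(u_ss - 4u_s + 4u), θ_t = exp(-2s)u_t.
Substituting into the PDE and dividing by exp(-2s): u_t = (1/2)(u_ss - 4u_s + 4u) + 2(u_s - 2u) + 2u.
The lower-order terms cancel, leaving the standard heat equation u_t = (1/2)u_ss.
Initial data for u: u(s,0) = exp(2s)θ(s,0) = 3sin(4s) + sin(5s). The boundary conditions carry over: u(0,t) = u(π,t) = 0.
Solve for u:
  Using separation of variables u = X(s)G(t):
  Eigenfunctions: sin(ns), n = 1, 2, 3, ...
  General solution: u(s, t) = Σ c_n sin(ns) exp(-n² t/2)
  Matching u(s,0) = 3sin(4s) + sin(5s) term by term: c_4=3, c_5=1.
Hence u(s,t) = 3exp(-8t)sin(4s) + exp(-25t/2)sin(5s).
Transform back: θ(s,t) = exp(-2s)u(s,t).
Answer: θ(s, t) = 3exp(-2s)exp(-8t)sin(4s) + exp(-2s)exp(-25t/2)sin(5s)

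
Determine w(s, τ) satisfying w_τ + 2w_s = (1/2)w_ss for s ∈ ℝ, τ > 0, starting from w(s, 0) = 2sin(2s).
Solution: Change to a moving frame: let η = s - 2τ, σ = τ and write w(s,τ) = u(η,σ).
By the chain rule w_τ = u_σ - 2u_η, w_s = u_η, w_ss = u_ηη.
Then w_τ + 2w_s = u_σ: the advection term cancels and the PDE becomes the heat equation u_σ = (1/2)u_ηη on η ∈ ℝ.
Initial data: u(η,0) = w(η,0) = 2sin(2η).
On η ∈ ℝ each mode satisfies (sin(nη))″ = -n² sin(nη), so exp(-n²σ/2) sin(nη) solves the heat equation; by superposition u(η,σ) = Σ c_n exp(-n²σ/2) sin(nη).
Reading off the coefficients: c_2=2, so u(η,σ) = 2exp(-2σ)sin(2η).
Substituting back η = s - 2τ, σ = τ: w(s,τ) = u(s - 2τ, τ).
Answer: w(s, τ) = 2exp(-2τ)sin(2s - 4τ)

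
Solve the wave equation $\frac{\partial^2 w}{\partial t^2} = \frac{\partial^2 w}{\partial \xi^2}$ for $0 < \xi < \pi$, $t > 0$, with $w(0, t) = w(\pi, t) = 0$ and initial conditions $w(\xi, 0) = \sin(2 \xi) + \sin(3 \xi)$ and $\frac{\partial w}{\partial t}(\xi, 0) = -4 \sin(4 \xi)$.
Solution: Separating variables: $w = \sum [A_n \cos(\omega_n t) + B_n \sin(\omega_n t)] \sin(n\xi)$, $\omega_n = n$. From ICs ($B_n$ = velocity coefficient / $\omega_n$): $A_2=1, A_3=1, B_4=-1$.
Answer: $w(\xi, t) = \sin(2 \xi) \cos(2 t) + \sin(3 \xi) \cos(3 t) -  \sin(4 \xi) \sin(4 t)$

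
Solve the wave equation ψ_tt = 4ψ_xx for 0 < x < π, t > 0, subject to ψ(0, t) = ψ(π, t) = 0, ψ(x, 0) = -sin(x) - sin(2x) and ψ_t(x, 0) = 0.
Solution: Using separation of variables ψ = X(x)T(t):
Eigenfunctions: sin(nx), n = 1, 2, 3, ...
General solution: ψ(x, t) = Σ [A_n cos(2n t) + B_n sin(2n t)] sin(nx)
From ψ(x,0) = -sin(x) - sin(2x): A_1=-1, A_2=-1. From ψ_t(x,0) = 0: all B_n = 0.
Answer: ψ(x, t) = -sin(x)cos(2t) - sin(2x)cos(4t)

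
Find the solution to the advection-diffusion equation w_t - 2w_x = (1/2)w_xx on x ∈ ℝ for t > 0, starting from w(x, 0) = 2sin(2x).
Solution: Change to a moving frame: let η = x + 2t, σ = t and write w(x,t) = u(η,σ).
By the chain rule w_t = u_σ + 2u_η, w_x = u_η, w_xx = u_ηη.
Then w_t - 2w_x = u_σ: the advection term cancels and the PDE becomes the heat equation u_σ = (1/2)u_ηη on η ∈ ℝ.
Initial data: u(η,0) = w(η,0) = 2sin(2η).
On η ∈ ℝ each mode satisfies (sin(nη))″ = -n² sin(nη), so exp(-n²σ/2) sin(nη) solves the heat equation; by superposition u(η,σ) = Σ c_n exp(-n²σ/2) sin(nη).
Reading off the coefficients: c_2=2, so u(η,σ) = 2exp(-2σ)sin(2η).
Substituting back η = x + 2t, σ = t: w(x,t) = u(x + 2t, t).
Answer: w(x, t) = 2exp(-2t)sin(4t + 2x)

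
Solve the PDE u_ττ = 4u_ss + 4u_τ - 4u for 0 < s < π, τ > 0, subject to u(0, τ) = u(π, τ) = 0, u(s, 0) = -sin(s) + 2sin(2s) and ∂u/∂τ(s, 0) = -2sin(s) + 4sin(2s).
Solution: Substitute u = exp(2τ)w.
Then u_τ = exp(2τ)(w_τ + 2w), u_ττ = exp(2τ)(w_ττ + 4w_τ + 4w), u_ss = exp(2τ)w_ss; substituting and dividing by exp(2τ), the lower-order terms cancel: w_ττ = 4w_ss (standard wave equation).
Data for w: w(s,0) = u(s,0) = -sin(s) + 2sin(2s); w_τ(s,0) = u_τ(s,0) - 2u(s,0) = 0. The boundary conditions carry over: w(0,τ) = w(π,τ) = 0.
Separating variables: w = Σ [A_n cos(ω_n τ) + B_n sin(ω_n τ)] sin(ns), ω_n = 2n. From ICs: A_1=-1, A_2=2.
So w(s,τ) = -sin(s)cos(2τ) + 2sin(2s)cos(4τ), and u(s,τ) = exp(2τ)w(s,τ).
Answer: u(s, τ) = -exp(2τ)sin(s)cos(2τ) + 2exp(2τ)sin(2s)cos(4τ)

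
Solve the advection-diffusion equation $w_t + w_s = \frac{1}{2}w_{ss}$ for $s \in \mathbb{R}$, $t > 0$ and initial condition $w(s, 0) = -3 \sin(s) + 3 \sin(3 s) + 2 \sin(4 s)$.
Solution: Moving frame: $\eta = s - t$, $\sigma = t$, $w = u(\eta,\sigma)$, so $w_t = u_{\sigma} - u_{\eta}$ and $w_{ss} = u_{\eta\eta}$.
Hence $w_t + w_s = u_{\sigma}$ and the PDE becomes the heat equation $u_{\sigma} = \frac{1}{2}u_{\eta\eta}$ on $\eta \in \mathbb{R}$.
Initial data: $u(\eta,0) = w(\eta,0) = -3 \sin(\eta) + 3 \sin(3 \eta) + 2 \sin(4 \eta)$. Each mode $\sin(n\eta)$ decays as $e^{-n^2\sigma/2}$ on $\mathbb{R}$, so $u(\eta,\sigma) = \sum c_n e^{-n^2\sigma/2} \sin(n\eta)$ with $c_1=-3, c_3=3, c_4=2$: $u(\eta,\sigma) = 2 e^{-8 \sigma} \sin(4 \eta) - 3 e^{-\sigma/2} \sin(\eta) + 3 e^{-9 \sigma/2} \sin(3 \eta)$.
Substituting back: $w(s,t) = u(s - t, t)$.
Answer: $w(s, t) = 2 e^{-8 t} \sin(4 s - 4 t) - 3 e^{-t/2} \sin(s - t) + 3 e^{-9 t/2} \sin(3 s - 3 t)$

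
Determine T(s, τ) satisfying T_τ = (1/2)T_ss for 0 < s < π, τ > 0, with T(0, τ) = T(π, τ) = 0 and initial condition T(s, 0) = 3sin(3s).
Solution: Using separation of variables T = X(s)G(τ):
Eigenfunctions: sin(ns), n = 1, 2, 3, ...
General solution: T(s, τ) = Σ c_n sin(ns) exp(-n² τ/2)
Matching T(s,0) = 3sin(3s) term by term: c_3=3.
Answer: T(s, τ) = 3exp(-9τ/2)sin(3s)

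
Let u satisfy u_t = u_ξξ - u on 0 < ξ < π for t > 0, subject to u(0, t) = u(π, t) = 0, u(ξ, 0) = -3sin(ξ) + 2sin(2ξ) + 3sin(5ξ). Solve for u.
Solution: Substitute u = exp(-t)w.
Then u_t = exp(-t)(w_t - w), u_ξξ = exp(-t)w_ξξ; substituting and dividing by exp(-t), the lower-order terms cancel: w_t = w_ξξ (standard heat equation).
Data for w: w(ξ,0) = u(ξ,0) = -3sin(ξ) + 2sin(2ξ) + 3sin(5ξ). The boundary conditions carry over: w(0,t) = w(π,t) = 0.
Separating variables: w = Σ c_n exp(-n²t) sin(nξ). From w(ξ,0) = -3sin(ξ) + 2sin(2ξ) + 3sin(5ξ): c_1=-3, c_2=2, c_5=3.
So w(ξ,t) = -3exp(-t)sin(ξ) + 2exp(-4t)sin(2ξ) + 3exp(-25t)sin(5ξ), and u(ξ,t) = exp(-t)w(ξ,t).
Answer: u(ξ, t) = -3exp(-2t)sin(ξ) + 2exp(-5t)sin(2ξ) + 3exp(-26t)sin(5ξ)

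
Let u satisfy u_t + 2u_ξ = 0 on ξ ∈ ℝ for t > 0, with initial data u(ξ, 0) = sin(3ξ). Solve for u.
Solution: By method of characteristics (waves move right with speed 2):
Along characteristics ξ - 2t = const, u is constant, so u(ξ,t) = f(ξ - 2t) with f = u(·, 0).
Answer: u(ξ, t) = -sin(6t - 3ξ)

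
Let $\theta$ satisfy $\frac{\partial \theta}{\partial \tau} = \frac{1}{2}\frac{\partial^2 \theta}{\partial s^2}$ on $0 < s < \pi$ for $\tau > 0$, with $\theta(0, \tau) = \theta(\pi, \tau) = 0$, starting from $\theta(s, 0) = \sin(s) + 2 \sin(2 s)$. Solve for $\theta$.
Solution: Separating variables: $\theta = \sum c_n e^{-n^2\tau/2} \sin(ns)$. From $\theta(s,0) = \sin(s) + 2 \sin(2 s)$: $c_1=1, c_2=2$.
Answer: $\theta(s, \tau) = 2 e^{-2 \tau} \sin(2 s) + e^{-\tau/2} \sin(s)$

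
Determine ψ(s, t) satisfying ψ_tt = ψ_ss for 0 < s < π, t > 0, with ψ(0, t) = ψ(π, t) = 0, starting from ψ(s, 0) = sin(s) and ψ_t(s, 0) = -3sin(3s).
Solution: Using separation of variables ψ = X(s)T(t):
Eigenfunctions: sin(ns), n = 1, 2, 3, ...
General solution: ψ(s, t) = Σ [A_n cos(n t) + B_n sin(n t)] sin(ns)
From ψ(s,0) = sin(s): A_1=1. From ψ_t(s,0) = -3sin(3s), using ψ_t(s,0) = Σ ω_n B_n sin(ns) with ω_n = n: B_3 = (-3)/3 = -1.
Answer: ψ(s, t) = sin(s)cos(t) - sin(3s)sin(3t)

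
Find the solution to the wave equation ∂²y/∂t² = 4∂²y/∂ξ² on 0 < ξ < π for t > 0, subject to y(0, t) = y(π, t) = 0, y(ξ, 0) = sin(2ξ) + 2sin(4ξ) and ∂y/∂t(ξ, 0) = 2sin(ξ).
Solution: Separating variables: y = Σ [A_n cos(ω_n t) + B_n sin(ω_n t)] sin(nξ), ω_n = 2n. From ICs (B_n = velocity coefficient / ω_n): A_2=1, A_4=2, B_1=1.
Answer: y(ξ, t) = sin(2t)sin(ξ) + sin(2ξ)cos(4t) + 2sin(4ξ)cos(8t)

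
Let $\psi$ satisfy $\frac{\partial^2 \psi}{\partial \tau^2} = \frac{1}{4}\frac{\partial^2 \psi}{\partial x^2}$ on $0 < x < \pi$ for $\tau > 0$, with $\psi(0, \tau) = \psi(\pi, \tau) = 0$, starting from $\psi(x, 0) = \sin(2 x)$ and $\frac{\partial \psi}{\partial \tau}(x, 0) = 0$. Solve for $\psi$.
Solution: Separating variables: $\psi = \sum [A_n \cos(\omega_n \tau) + B_n \sin(\omega_n \tau)] \sin(nx)$, $\omega_n = n/2$. From ICs: $A_2=1$.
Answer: $\psi(x, \tau) = \sin(2 x) \cos(\tau)$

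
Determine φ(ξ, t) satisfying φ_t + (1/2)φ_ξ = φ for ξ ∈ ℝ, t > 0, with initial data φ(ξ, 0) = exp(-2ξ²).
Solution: Substitute φ = exp(t)u.
Then φ_t = exp(t)(u_t + u), φ_ξ = exp(t)u_ξ; substituting and dividing by exp(t), the lower-order terms cancel: u_t + (1/2)u_ξ = 0 (standard advection equation).
Data for u: u(ξ,0) = φ(ξ,0) = exp(-2ξ²).
By characteristics (dξ/dt = 1/2), u(ξ,t) = f(ξ - (1/2)t) with f = u(·, 0).
So u(ξ,t) = exp(-2(-t/2 + ξ)²), and φ(ξ,t) = exp(t)u(ξ,t).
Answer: φ(ξ, t) = exp(t)exp(-2(-t/2 + ξ)²)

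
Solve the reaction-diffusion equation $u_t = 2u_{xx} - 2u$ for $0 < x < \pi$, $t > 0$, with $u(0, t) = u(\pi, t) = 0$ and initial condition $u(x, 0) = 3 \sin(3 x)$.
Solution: Substitute $u = e^{-2t}w$.
Then $u_t = e^{-2t}(w_t - 2w)$, $u_{xx} = e^{-2t}w_{xx}$; substituting and dividing by $e^{-2t}$, the lower-order terms cancel: $w_t = 2w_{xx}$ (standard heat equation).
Data for $w$: $w(x,0) = u(x,0) = 3 \sin(3 x)$. The boundary conditions carry over: $w(0,t) = w(\pi,t) = 0$.
Separating variables: $w = \sum c_n e^{-2n^2t} \sin(nx)$. From $w(x,0) = 3 \sin(3 x)$: $c_3=3$.
So $w(x,t) = 3 e^{-18 t} \sin(3 x)$, and $u(x,t) = e^{-2t}w(x,t)$.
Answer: $u(x, t) = 3 e^{-20 t} \sin(3 x)$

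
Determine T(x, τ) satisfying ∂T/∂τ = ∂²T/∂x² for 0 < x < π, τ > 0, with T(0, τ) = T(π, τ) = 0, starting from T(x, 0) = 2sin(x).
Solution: Using separation of variables T = X(x)G(τ):
Eigenfunctions: sin(nx), n = 1, 2, 3, ...
General solution: T(x, τ) = Σ c_n sin(nx) exp(-n² τ)
Matching T(x,0) = 2sin(x) term by term: c_1=2.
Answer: T(x, τ) = 2exp(-τ)sin(x)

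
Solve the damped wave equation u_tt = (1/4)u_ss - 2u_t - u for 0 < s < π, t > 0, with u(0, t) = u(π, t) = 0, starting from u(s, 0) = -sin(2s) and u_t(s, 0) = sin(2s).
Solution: Substitute u = exp(-t)w, i.e. w = exp(t)u.
By the product rule, u_t = exp(-t)(w_t - w), u_tt = exp(-t)(w_tt - 2w_t + w), u_ss = exp(-t)w_ss.
Substituting into the PDE and dividing by exp(-t): w_tt - 2w_t + w = (1/4)w_ss - 2(w_t - w) - w.
The lower-order terms cancel, leaving the standard wave equation w_tt = (1/4)w_ss.
Initial data for w: w(s,0) = u(s,0) = -sin(2s); w_t(s,0) = u_t(s,0) + u(s,0) = 0. The boundary conditions carry over: w(0,t) = w(π,t) = 0.
Solve for w:
  Using separation of variables w = X(s)T(t):
  Eigenfunctions: sin(ns), n = 1, 2, 3, ...
  General solution: w(s, t) = Σ [A_n cos(n t/2) + B_n sin(n t/2)] sin(ns)
  From w(s,0) = -sin(2s): A_2=-1. From w_t(s,0) = 0: all B_n = 0.
Hence w(s,t) = -sin(2s)cos(t).
Transform back: u(s,t) = exp(-t)w(s,t).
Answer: u(s, t) = -exp(-t)sin(2s)cos(t)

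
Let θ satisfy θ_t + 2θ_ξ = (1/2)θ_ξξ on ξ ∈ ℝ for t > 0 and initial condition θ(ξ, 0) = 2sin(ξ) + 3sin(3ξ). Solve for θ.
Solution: Change to a moving frame: let η = ξ - 2t, σ = t and write θ(ξ,t) = u(η,σ).
By the chain rule θ_t = u_σ - 2u_η, θ_ξ = u_η, θ_ξξ = u_ηη.
Then θ_t + 2θ_ξ = u_σ: the advection term cancels and the PDE becomes the heat equation u_σ = (1/2)u_ηη on η ∈ ℝ.
Initial data: u(η,0) = θ(η,0) = 2sin(η) + 3sin(3η).
On η ∈ ℝ each mode satisfies (sin(nη))″ = -n² sin(nη), so exp(-n²σ/2) sin(nη) solves the heat equation; by superposition u(η,σ) = Σ c_n exp(-n²σ/2) sin(nη).
Reading off the coefficients: c_1=2, c_3=3, so u(η,σ) = 2exp(-σ/2)sin(η) + 3exp(-9σ/2)sin(3η).
Substituting back η = ξ - 2t, σ = t: θ(ξ,t) = u(ξ - 2t, t).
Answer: θ(ξ, t) = -2exp(-t/2)sin(2t - ξ) - 3exp(-9t/2)sin(6t - 3ξ)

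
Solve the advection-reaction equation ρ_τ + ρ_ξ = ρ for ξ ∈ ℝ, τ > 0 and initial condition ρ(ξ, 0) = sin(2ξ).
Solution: Substitute ρ = exp(τ)u, i.e. u = exp(-τ)ρ.
By the product rule, ρ_τ = exp(τ)(u_τ + u), ρ_ξ = exp(τ)u_ξ.
Substituting into the PDE and dividing by exp(τ): u_τ + u + u_ξ = u.
The lower-order terms cancel, leaving the standard advection equation u_τ + u_ξ = 0.
Initial data for u: u(ξ,0) = ρ(ξ,0) = sin(2ξ).
Solve for u:
  By method of characteristics (waves move right with speed 1):
  Along characteristics ξ - τ = const, u is constant, so u(ξ,τ) = f(ξ - τ) with f = u(·, 0).
Hence u(ξ,τ) = sin(2ξ - 2τ).
Transform back: ρ(ξ,τ) = exp(τ)u(ξ,τ).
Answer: ρ(ξ, τ) = exp(τ)sin(2ξ - 2τ)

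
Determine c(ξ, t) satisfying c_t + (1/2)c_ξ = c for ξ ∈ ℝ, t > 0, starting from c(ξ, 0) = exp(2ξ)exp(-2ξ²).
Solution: Substitute c = exp(2ξ)u, i.e. u = exp(-2ξ)c.
By the product rule, c_ξ = exp(2ξ)(u_ξ + 2u), c_t = exp(2ξ)u_t.
Substituting into the PDE and dividing by exp(2ξ): u_t + (1/2)(u_ξ + 2u) = u.
The lower-order terms cancel, leaving the standard advection equation u_t + (1/2)u_ξ = 0.
Initial data for u: u(ξ,0) = exp(-2ξ)c(ξ,0) = exp(-2ξ²).
Solve for u:
  By method of characteristics (waves move right with speed 1/2):
  Along characteristics ξ - (1/2)t = const, u is constant, so u(ξ,t) = f(ξ - (1/2)t) with f = u(·, 0).
Hence u(ξ,t) = exp(-2(-t/2 + ξ)²).
Transform back: c(ξ,t) = exp(2ξ)u(ξ,t).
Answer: c(ξ, t) = exp(2ξ)exp(-2(-t/2 + ξ)²)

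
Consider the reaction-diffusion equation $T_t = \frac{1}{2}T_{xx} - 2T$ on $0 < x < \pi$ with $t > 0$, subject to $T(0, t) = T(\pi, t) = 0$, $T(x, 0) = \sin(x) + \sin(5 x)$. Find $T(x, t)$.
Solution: Substitute $T = e^{-2t}u$.
Then $T_t = e^{-2t}(u_t - 2u)$, $T_{xx} = e^{-2t}u_{xx}$; substituting and dividing by $e^{-2t}$, the lower-order terms cancel: $u_t = \frac{1}{2}u_{xx}$ (standard heat equation).
Data for $u$: $u(x,0) = T(x,0) = \sin(x) + \sin(5 x)$. The boundary conditions carry over: $u(0,t) = u(\pi,t) = 0$.
Separating variables: $u = \sum c_n e^{-n^2t/2} \sin(nx)$. From $u(x,0) = \sin(x) + \sin(5 x)$: $c_1=1, c_5=1$.
So $u(x,t) = e^{-t/2} \sin(x) + e^{-25 t/2} \sin(5 x)$, and $T(x,t) = e^{-2t}u(x,t)$.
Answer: $T(x, t) = e^{-5 t/2} \sin(x) + e^{-29 t/2} \sin(5 x)$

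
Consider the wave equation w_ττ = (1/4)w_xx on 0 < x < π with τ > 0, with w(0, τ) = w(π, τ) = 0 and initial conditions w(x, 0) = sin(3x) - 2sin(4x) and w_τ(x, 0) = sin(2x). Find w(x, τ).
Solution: Using separation of variables w = X(x)T(τ):
Eigenfunctions: sin(nx), n = 1, 2, 3, ...
General solution: w(x, τ) = Σ [A_n cos(n τ/2) + B_n sin(n τ/2)] sin(nx)
From w(x,0) = sin(3x) - 2sin(4x): A_3=1, A_4=-2. From w_τ(x,0) = sin(2x), using w_τ(x,0) = Σ ω_n B_n sin(nx) with ω_n = n/2: B_2 = 1/1 = 1.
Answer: w(x, τ) = sin(2x)sin(τ) + sin(3x)cos(3τ/2) - 2sin(4x)cos(2τ)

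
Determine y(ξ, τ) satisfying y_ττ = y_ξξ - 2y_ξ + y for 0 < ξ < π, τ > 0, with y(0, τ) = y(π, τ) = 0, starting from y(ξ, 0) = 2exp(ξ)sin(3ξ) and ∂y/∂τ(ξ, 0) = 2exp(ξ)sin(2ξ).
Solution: Substitute y = exp(ξ)u, i.e. u = exp(-ξ)y.
By the product rule, y_ξ = exp(ξ)(u_ξ + u), y_ξξ = exp(ξ)(u_ξξ + 2u_ξ + u), y_ττ = exp(ξ)u_ττ.
Substituting into the PDE and dividing by exp(ξ): u_ττ = (u_ξξ + 2u_ξ + u) - 2(u_ξ + u) + u.
The lower-order terms cancel, leaving the standard wave equation u_ττ = u_ξξ.
Initial data for u: u(ξ,0) = exp(-ξ)y(ξ,0) = 2sin(3ξ); u_τ(ξ,0) = exp(-ξ)y_τ(ξ,0) = 2sin(2ξ). The boundary conditions carry over: u(0,τ) = u(π,τ) = 0.
Solve for u:
  Using separation of variables u = X(ξ)T(τ):
  Eigenfunctions: sin(nξ), n = 1, 2, 3, ...
  General solution: u(ξ, τ) = Σ [A_n cos(n τ) + B_n sin(n τ)] sin(nξ)
  From u(ξ,0) = 2sin(3ξ): A_3=2. From u_τ(ξ,0) = 2sin(2ξ), using u_τ(ξ,0) = Σ ω_n B_n sin(nξ) with ω_n = n: B_2 = 2/2 = 1.
Hence u(ξ,τ) = sin(2ξ)sin(2τ) + 2sin(3ξ)cos(3τ).
Transform back: y(ξ,τ) = exp(ξ)u(ξ,τ).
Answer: y(ξ, τ) = exp(ξ)sin(2ξ)sin(2τ) + 2exp(ξ)sin(3ξ)cos(3τ)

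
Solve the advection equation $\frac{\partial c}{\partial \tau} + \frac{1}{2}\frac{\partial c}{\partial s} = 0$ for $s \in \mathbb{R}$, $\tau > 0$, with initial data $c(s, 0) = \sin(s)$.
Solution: By method of characteristics (waves move right with speed 1/2):
Along characteristics $s - \frac{1}{2}\tau =$ const, $c$ is constant, so $c(s,\tau) = f(s - \frac{1}{2}\tau)$ with $f = c( \cdot , 0)$.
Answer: $c(s, \tau) = - \sin(\tau/2 - s)$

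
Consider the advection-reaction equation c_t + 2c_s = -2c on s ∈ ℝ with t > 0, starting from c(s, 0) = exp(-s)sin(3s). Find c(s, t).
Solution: Substitute c = exp(-s)u.
Then c_s = exp(-s)(u_s - u), c_t = exp(-s)u_t; substituting and dividing by exp(-s), the lower-order terms cancel: u_t + 2u_s = 0 (standard advection equation).
Data for u: u(s,0) = exp(s)c(s,0) = sin(3s).
By characteristics (ds/dt = 2), u(s,t) = f(s - 2t) with f = u(·, 0).
So u(s,t) = sin(3s - 6t), and c(s,t) = exp(-s)u(s,t).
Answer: c(s, t) = exp(-s)sin(3s - 6t)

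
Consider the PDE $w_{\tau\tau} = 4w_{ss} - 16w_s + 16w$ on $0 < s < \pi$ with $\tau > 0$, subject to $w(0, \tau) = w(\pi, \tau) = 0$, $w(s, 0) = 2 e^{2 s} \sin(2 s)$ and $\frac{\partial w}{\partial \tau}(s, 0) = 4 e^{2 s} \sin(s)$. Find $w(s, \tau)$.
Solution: Substitute $w = e^{2s}u$.
Then $w_s = e^{2s}(u_s + 2u)$, $w_{ss} = e^{2s}(u_{ss} + 4u_s + 4u)$, $w_{\tau\tau} = e^{2s}u_{\tau\tau}$; substituting and dividing by $e^{2s}$, the lower-order terms cancel: $u_{\tau\tau} = 4u_{ss}$ (standard wave equation).
Data for $u$: $u(s,0) = e^{-2s}w(s,0) = 2 \sin(2 s)$; $u_{\tau}(s,0) = e^{-2s}w_{\tau}(s,0) = 4 \sin(s)$. The boundary conditions carry over: $u(0,\tau) = u(\pi,\tau) = 0$.
Separating variables: $u = \sum [A_n \cos(\omega_n \tau) + B_n \sin(\omega_n \tau)] \sin(ns)$, $\omega_n = 2n$. From ICs ($B_n$ = velocity coefficient / $\omega_n$): $A_2=2, B_1=2$.
So $u(s,\tau) = 2 \sin(s) \sin(2 \tau) + 2 \sin(2 s) \cos(4 \tau)$, and $w(s,\tau) = e^{2s}u(s,\tau)$.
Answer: $w(s, \tau) = 2 e^{2 s} \sin(2 \tau) \sin(s) + 2 e^{2 s} \sin(2 s) \cos(4 \tau)$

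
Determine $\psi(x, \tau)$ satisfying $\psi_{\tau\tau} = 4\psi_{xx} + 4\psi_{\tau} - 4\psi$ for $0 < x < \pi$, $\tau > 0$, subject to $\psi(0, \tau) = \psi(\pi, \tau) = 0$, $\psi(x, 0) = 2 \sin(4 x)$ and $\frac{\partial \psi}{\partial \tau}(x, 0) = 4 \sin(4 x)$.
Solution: Substitute $\psi = e^{2\tau}u$.
Then $\psi_{\tau} = e^{2\tau}(u_{\tau} + 2u)$, $\psi_{\tau\tau} = e^{2\tau}(u_{\tau\tau} + 4u_{\tau} + 4u)$, $\psi_{xx} = e^{2\tau}u_{xx}$; substituting and dividing by $e^{2\tau}$, the lower-order terms cancel: $u_{\tau\tau} = 4u_{xx}$ (standard wave equation).
Data for $u$: $u(x,0) = \psi(x,0) = 2 \sin(4 x)$; $u_{\tau}(x,0) = \psi_{\tau}(x,0) - 2\psi(x,0) = 0$. The boundary conditions carry over: $u(0,\tau) = u(\pi,\tau) = 0$.
Separating variables: $u = \sum [A_n \cos(\omega_n \tau) + B_n \sin(\omega_n \tau)] \sin(nx)$, $\omega_n = 2n$. From ICs: $A_4=2$.
So $u(x,\tau) = 2 \sin(4 x) \cos(8 \tau)$, and $\psi(x,\tau) = e^{2\tau}u(x,\tau)$.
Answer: $\psi(x, \tau) = 2 e^{2 \tau} \sin(4 x) \cos(8 \tau)$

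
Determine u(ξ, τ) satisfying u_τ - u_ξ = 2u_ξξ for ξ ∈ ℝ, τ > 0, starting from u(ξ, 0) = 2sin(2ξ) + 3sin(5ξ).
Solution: Moving frame: η = ξ + τ, σ = τ, u = w(η,σ), so u_τ = w_σ + w_η and u_ξξ = w_ηη.
Hence u_τ - u_ξ = w_σ and the PDE becomes the heat equation w_σ = 2w_ηη on η ∈ ℝ.
Initial data: w(η,0) = u(η,0) = 2sin(2η) + 3sin(5η). Each mode sin(nη) decays as exp(-2n²σ) on ℝ, so w(η,σ) = Σ c_n exp(-2n²σ) sin(nη) with c_2=2, c_5=3: w(η,σ) = 2exp(-8σ)sin(2η) + 3exp(-50σ)sin(5η).
Substituting back: u(ξ,τ) = w(ξ + τ, τ).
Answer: u(ξ, τ) = 2exp(-8τ)sin(2ξ + 2τ) + 3exp(-50τ)sin(5ξ + 5τ)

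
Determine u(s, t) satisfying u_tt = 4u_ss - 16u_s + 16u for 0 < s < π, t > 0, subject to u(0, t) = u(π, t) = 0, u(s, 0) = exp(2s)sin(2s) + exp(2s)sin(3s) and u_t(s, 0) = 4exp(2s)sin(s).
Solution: Substitute u = exp(2s)w, i.e. w = exp(-2s)u.
By the product rule, u_s = exp(2s)(w_s + 2w), u_ss = exp(2s)(w_ss + 4w_s + 4w), u_tt = exp(2s)w_tt.
Substituting into the PDE and dividing by exp(2s): w_tt = 4(w_ss + 4w_s + 4w) - 16(w_s + 2w) + 16w.
The lower-order terms cancel, leaving the standard wave equation w_tt = 4w_ss.
Initial data for w: w(s,0) = exp(-2s)u(s,0) = sin(2s) + sin(3s); w_t(s,0) = exp(-2s)u_t(s,0) = 4sin(s). The boundary conditions carry over: w(0,t) = w(π,t) = 0.
Solve for w:
  Using separation of variables w = X(s)T(t):
  Eigenfunctions: sin(ns), n = 1, 2, 3, ...
  General solution: w(s, t) = Σ [A_n cos(2n t) + B_n sin(2n t)] sin(ns)
  From w(s,0) = sin(2s) + sin(3s): A_2=1, A_3=1. From w_t(s,0) = 4sin(s), using w_t(s,0) = Σ ω_n B_n sin(ns) with ω_n = 2n: B_1 = 4/2 = 2.
Hence w(s,t) = 2sin(s)sin(2t) + sin(2s)cos(4t) + sin(3s)cos(6t).
Transform back: u(s,t) = exp(2s)w(s,t).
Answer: u(s, t) = 2exp(2s)sin(s)sin(2t) + exp(2s)sin(2s)cos(4t) + exp(2s)sin(3s)cos(6t)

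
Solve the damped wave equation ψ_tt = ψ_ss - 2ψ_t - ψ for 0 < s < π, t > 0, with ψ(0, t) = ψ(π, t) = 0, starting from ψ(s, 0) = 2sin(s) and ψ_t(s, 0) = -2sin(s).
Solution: Substitute ψ = exp(-t)u, i.e. u = exp(t)ψ.
By the product rule, ψ_t = exp(-t)(u_t - u), ψ_tt = exp(-t)(u_tt - 2u_t + u), ψ_ss = exp(-t)u_ss.
Substituting into the PDE and dividing by exp(-t): u_tt - 2u_t + u = u_ss - 2(u_t - u) - u.
The lower-order terms cancel, leaving the standard wave equation u_tt = u_ss.
Initial data for u: u(s,0) = ψ(s,0) = 2sin(s); u_t(s,0) = ψ_t(s,0) + ψ(s,0) = 0. The boundary conditions carry over: u(0,t) = u(π,t) = 0.
Solve for u:
  Using separation of variables u = X(s)T(t):
  Eigenfunctions: sin(ns), n = 1, 2, 3, ...
  General solution: u(s, t) = Σ [A_n cos(n t) + B_n sin(n t)] sin(ns)
  From u(s,0) = 2sin(s): A_1=2. From u_t(s,0) = 0: all B_n = 0.
Hence u(s,t) = 2sin(s)cos(t).
Transform back: ψ(s,t) = exp(-t)u(s,t).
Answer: ψ(s, t) = 2exp(-t)sin(s)cos(t)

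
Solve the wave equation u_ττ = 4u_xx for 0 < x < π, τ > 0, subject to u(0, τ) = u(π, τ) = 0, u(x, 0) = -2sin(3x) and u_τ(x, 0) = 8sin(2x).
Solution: Using separation of variables u = X(x)T(τ):
Eigenfunctions: sin(nx), n = 1, 2, 3, ...
General solution: u(x, τ) = Σ [A_n cos(2n τ) + B_n sin(2n τ)] sin(nx)
From u(x,0) = -2sin(3x): A_3=-2. From u_τ(x,0) = 8sin(2x), using u_τ(x,0) = Σ ω_n B_n sin(nx) with ω_n = 2n: B_2 = 8/4 = 2.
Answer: u(x, τ) = 2sin(2x)sin(4τ) - 2sin(3x)cos(6τ)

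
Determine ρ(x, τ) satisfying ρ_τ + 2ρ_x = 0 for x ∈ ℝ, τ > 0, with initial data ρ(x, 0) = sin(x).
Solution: By characteristics (dx/dτ = 2), ρ(x,τ) = f(x - 2τ) with f = ρ(·, 0).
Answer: ρ(x, τ) = sin(x - 2τ)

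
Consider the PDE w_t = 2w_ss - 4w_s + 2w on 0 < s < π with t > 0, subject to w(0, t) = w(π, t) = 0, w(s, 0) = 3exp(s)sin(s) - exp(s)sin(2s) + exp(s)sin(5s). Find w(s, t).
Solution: Substitute w = exp(s)u, i.e. u = exp(-s)w.
By the product rule, w_s = exp(s)(u_s + u), w_ss = exp(s)(u_ss + 2u_s + u), w_t = exp(s)u_t.
Substituting into the PDE and dividing by exp(s): u_t = 2(u_ss + 2u_s + u) - 4(u_s + u) + 2u.
The lower-order terms cancel, leaving the standard heat equation u_t = 2u_ss.
Initial data for u: u(s,0) = exp(-s)w(s,0) = 3sin(s) - sin(2s) + sin(5s). The boundary conditions carry over: u(0,t) = u(π,t) = 0.
Solve for u:
  Using separation of variables u = X(s)T(t):
  Eigenfunctions: sin(ns), n = 1, 2, 3, ...
  General solution: u(s, t) = Σ c_n sin(ns) exp(-2n² t)
  Matching u(s,0) = 3sin(s) - sin(2s) + sin(5s) term by term: c_1=3, c_2=-1, c_5=1.
Hence u(s,t) = 3exp(-2t)sin(s) - exp(-8t)sin(2s) + exp(-50t)sin(5s).
Transform back: w(s,t) = exp(s)u(s,t).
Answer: w(s, t) = 3exp(s)exp(-2t)sin(s) - exp(s)exp(-8t)sin(2s) + exp(s)exp(-50t)sin(5s)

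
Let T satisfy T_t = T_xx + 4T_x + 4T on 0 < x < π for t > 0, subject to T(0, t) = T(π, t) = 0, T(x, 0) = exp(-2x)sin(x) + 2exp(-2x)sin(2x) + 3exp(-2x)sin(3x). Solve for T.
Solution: Substitute T = exp(-2x)u.
Then T_x = exp(-2x)(u_x - 2u), T_xx = exp(-2x)(u_xx - 4u_x + 4u), T_t = exp(-2x)u_t; substituting and dividing by exp(-2x), the lower-order terms cancel: u_t = u_xx (standard heat equation).
Data for u: u(x,0) = exp(2x)T(x,0) = sin(x) + 2sin(2x) + 3sin(3x). The boundary conditions carry over: u(0,t) = u(π,t) = 0.
Separating variables: u = Σ c_n exp(-n²t) sin(nx). From u(x,0) = sin(x) + 2sin(2x) + 3sin(3x): c_1=1, c_2=2, c_3=3.
So u(x,t) = exp(-t)sin(x) + 2exp(-4t)sin(2x) + 3exp(-9t)sin(3x), and T(x,t) = exp(-2x)u(x,t).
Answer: T(x, t) = exp(-t)exp(-2x)sin(x) + 2exp(-4t)exp(-2x)sin(2x) + 3exp(-9t)exp(-2x)sin(3x)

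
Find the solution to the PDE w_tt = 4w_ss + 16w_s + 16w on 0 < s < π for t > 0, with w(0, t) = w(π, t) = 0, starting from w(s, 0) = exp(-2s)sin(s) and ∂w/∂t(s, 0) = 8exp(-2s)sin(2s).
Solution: Substitute w = exp(-2s)u.
Then w_s = exp(-2s)(u_s - 2u), w_ss = exp(-2s)(u_ss - 4u_s + 4u), w_tt = exp(-2s)u_tt; substituting and dividing by exp(-2s), the lower-order terms cancel: u_tt = 4u_ss (standard wave equation).
Data for u: u(s,0) = exp(2s)w(s,0) = sin(s); u_t(s,0) = exp(2s)w_t(s,0) = 8sin(2s). The boundary conditions carry over: u(0,t) = u(π,t) = 0.
Separating variables: u = Σ [A_n cos(ω_n t) + B_n sin(ω_n t)] sin(ns), ω_n = 2n. From ICs (B_n = velocity coefficient / ω_n): A_1=1, B_2=2.
So u(s,t) = sin(s)cos(2t) + 2sin(2s)sin(4t), and w(s,t) = exp(-2s)u(s,t).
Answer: w(s, t) = exp(-2s)sin(s)cos(2t) + 2exp(-2s)sin(2s)sin(4t)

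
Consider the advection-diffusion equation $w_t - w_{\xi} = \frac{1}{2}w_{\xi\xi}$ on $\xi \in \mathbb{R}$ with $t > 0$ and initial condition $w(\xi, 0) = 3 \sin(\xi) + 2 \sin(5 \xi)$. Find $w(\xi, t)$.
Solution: Change to a moving frame: let $\eta = \xi + t$, $\sigma = t$ and write $w(\xi,t) = u(\eta,\sigma)$.
By the chain rule $w_t = u_{\sigma} + u_{\eta}$, $w_{\xi} = u_{\eta}$, $w_{\xi\xi} = u_{\eta\eta}$.
Then $w_t - w_{\xi} = u_{\sigma}$: the advection term cancels and the PDE becomes the heat equation $u_{\sigma} = \frac{1}{2}u_{\eta\eta}$ on $\eta \in \mathbb{R}$.
Initial data: $u(\eta,0) = w(\eta,0) = 3 \sin(\eta) + 2 \sin(5 \eta)$.
On $\eta \in \mathbb{R}$ each mode satisfies $(\sin(n\eta))'' = -n^2 \sin(n\eta)$, so $e^{-n^2\sigma/2} \sin(n\eta)$ solves the heat equation; by superposition $u(\eta,\sigma) = \sum c_n e^{-n^2\sigma/2} \sin(n\eta)$.
Reading off the coefficients: $c_1=3, c_5=2$, so $u(\eta,\sigma) = 3 e^{-\sigma/2} \sin(\eta) + 2 e^{-25 \sigma/2} \sin(5 \eta)$.
Substituting back $\eta = \xi + t$, $\sigma = t$: $w(\xi,t) = u(\xi + t, t)$.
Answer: $w(\xi, t) = 3 e^{-t/2} \sin(\xi + t) + 2 e^{-25 t/2} \sin(5 \xi + 5 t)$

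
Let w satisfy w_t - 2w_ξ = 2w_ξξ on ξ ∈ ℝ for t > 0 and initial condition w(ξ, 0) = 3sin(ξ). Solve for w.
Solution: Moving frame: η = ξ + 2t, σ = t, w = u(η,σ), so w_t = u_σ + 2u_η and w_ξξ = u_ηη.
Hence w_t - 2w_ξ = u_σ and the PDE becomes the heat equation u_σ = 2u_ηη on η ∈ ℝ.
Initial data: u(η,0) = w(η,0) = 3sin(η). Each mode sin(nη) decays as exp(-2n²σ) on ℝ, so u(η,σ) = Σ c_n exp(-2n²σ) sin(nη) with c_1=3: u(η,σ) = 3exp(-2σ)sin(η).
Substituting back: w(ξ,t) = u(ξ + 2t, t).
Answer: w(ξ, t) = 3exp(-2t)sin(2t + ξ)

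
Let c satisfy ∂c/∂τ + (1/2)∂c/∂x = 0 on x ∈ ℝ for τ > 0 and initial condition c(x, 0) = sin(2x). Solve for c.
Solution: By method of characteristics (waves move right with speed 1/2):
Along characteristics x - (1/2)τ = const, c is constant, so c(x,τ) = f(x - (1/2)τ) with f = c(·, 0).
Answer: c(x, τ) = sin(2x - τ)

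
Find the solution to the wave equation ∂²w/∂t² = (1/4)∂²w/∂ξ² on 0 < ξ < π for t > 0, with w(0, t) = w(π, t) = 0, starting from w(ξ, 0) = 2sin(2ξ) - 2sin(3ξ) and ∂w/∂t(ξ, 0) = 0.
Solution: Using separation of variables w = X(ξ)T(t):
Eigenfunctions: sin(nξ), n = 1, 2, 3, ...
General solution: w(ξ, t) = Σ [A_n cos(n t/2) + B_n sin(n t/2)] sin(nξ)
From w(ξ,0) = 2sin(2ξ) - 2sin(3ξ): A_2=2, A_3=-2. From w_t(ξ,0) = 0: all B_n = 0.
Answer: w(ξ, t) = 2sin(2ξ)cos(t) - 2sin(3ξ)cos(3t/2)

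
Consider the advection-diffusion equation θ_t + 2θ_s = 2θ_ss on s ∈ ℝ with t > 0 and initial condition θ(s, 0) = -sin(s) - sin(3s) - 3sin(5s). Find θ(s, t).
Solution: Moving frame: η = s - 2t, σ = t, θ = u(η,σ), so θ_t = u_σ - 2u_η and θ_ss = u_ηη.
Hence θ_t + 2θ_s = u_σ and the PDE becomes the heat equation u_σ = 2u_ηη on η ∈ ℝ.
Initial data: u(η,0) = θ(η,0) = -sin(η) - sin(3η) - 3sin(5η). Each mode sin(nη) decays as exp(-2n²σ) on ℝ, so u(η,σ) = Σ c_n exp(-2n²σ) sin(nη) with c_1=-1, c_3=-1, c_5=-3: u(η,σ) = -exp(-2σ)sin(η) - exp(-18σ)sin(3η) - 3exp(-50σ)sin(5η).
Substituting back: θ(s,t) = u(s - 2t, t).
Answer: θ(s, t) = -exp(-2t)sin(s - 2t) - exp(-18t)sin(3s - 6t) - 3exp(-50t)sin(5s - 10t)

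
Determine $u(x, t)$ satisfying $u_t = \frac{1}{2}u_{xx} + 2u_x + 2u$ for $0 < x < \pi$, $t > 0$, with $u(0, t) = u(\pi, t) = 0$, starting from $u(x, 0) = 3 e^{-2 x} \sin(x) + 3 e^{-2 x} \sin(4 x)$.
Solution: Substitute $u = e^{-2x}w$, i.e. $w = e^{2x}u$.
By the product rule, $u_x = e^{-2x}(w_x - 2w)$, $u_{xx} = e^{-2x}(w_{xx} - 4w_x + 4w)$, $u_t = e^{-2x}w_t$.
Substituting into the PDE and dividing by $e^{-2x}$: $w_t = \frac{1}{2}(w_{xx} - 4w_x + 4w) + 2(w_x - 2w) + 2w$.
The lower-order terms cancel, leaving the standard heat equation $w_t = \frac{1}{2}w_{xx}$.
Initial data for $w$: $w(x,0) = e^{2x}u(x,0) = 3 \sin(x) + 3 \sin(4 x)$. The boundary conditions carry over: $w(0,t) = w(\pi,t) = 0$.
Solve for $w$:
  Using separation of variables $w = X(x)T(t)$:
  Eigenfunctions: $\sin(nx)$, $n = 1, 2, 3, \ldots$
  General solution: $w(x, t) = \sum c_n \sin(nx) e^{-n^2 t/2}$
  Matching $w(x,0) = 3 \sin(x) + 3 \sin(4 x)$ term by term: $c_1=3, c_4=3$.
Hence $w(x,t) = 3 e^{-8 t} \sin(4 x) + 3 e^{-t/2} \sin(x)$.
Transform back: $u(x,t) = e^{-2x}w(x,t)$.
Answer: $u(x, t) = 3 e^{-8 t} e^{-2 x} \sin(4 x) + 3 e^{-t/2} e^{-2 x} \sin(x)$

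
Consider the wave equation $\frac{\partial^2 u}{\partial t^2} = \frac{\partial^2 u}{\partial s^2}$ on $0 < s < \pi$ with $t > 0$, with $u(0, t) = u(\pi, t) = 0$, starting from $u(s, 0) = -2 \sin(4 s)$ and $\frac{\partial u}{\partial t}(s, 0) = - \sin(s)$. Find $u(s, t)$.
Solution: Separating variables: $u = \sum [A_n \cos(\omega_n t) + B_n \sin(\omega_n t)] \sin(ns)$, $\omega_n = n$. From ICs ($B_n$ = velocity coefficient / $\omega_n$): $A_4=-2, B_1=-1$.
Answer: $u(s, t) = - \sin(s) \sin(t) - 2 \sin(4 s) \cos(4 t)$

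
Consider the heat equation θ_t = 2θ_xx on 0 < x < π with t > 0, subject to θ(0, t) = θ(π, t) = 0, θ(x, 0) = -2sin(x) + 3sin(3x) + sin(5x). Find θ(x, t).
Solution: Separating variables: θ = Σ c_n exp(-2n²t) sin(nx). From θ(x,0) = -2sin(x) + 3sin(3x) + sin(5x): c_1=-2, c_3=3, c_5=1.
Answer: θ(x, t) = -2exp(-2t)sin(x) + 3exp(-18t)sin(3x) + exp(-50t)sin(5x)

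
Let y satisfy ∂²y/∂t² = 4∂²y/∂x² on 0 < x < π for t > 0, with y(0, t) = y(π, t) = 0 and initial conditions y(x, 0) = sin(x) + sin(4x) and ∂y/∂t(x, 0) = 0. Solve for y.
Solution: Using separation of variables y = X(x)T(t):
Eigenfunctions: sin(nx), n = 1, 2, 3, ...
General solution: y(x, t) = Σ [A_n cos(2n t) + B_n sin(2n t)] sin(nx)
From y(x,0) = sin(x) + sin(4x): A_1=1, A_4=1. From y_t(x,0) = 0: all B_n = 0.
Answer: y(x, t) = sin(x)cos(2t) + sin(4x)cos(8t)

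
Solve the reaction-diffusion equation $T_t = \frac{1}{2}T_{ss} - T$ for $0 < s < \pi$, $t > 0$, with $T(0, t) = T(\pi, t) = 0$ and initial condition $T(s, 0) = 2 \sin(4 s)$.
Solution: Substitute $T = e^{-t}u$.
Then $T_t = e^{-t}(u_t - u)$, $T_{ss} = e^{-t}u_{ss}$; substituting and dividing by $e^{-t}$, the lower-order terms cancel: $u_t = \frac{1}{2}u_{ss}$ (standard heat equation).
Data for $u$: $u(s,0) = T(s,0) = 2 \sin(4 s)$. The boundary conditions carry over: $u(0,t) = u(\pi,t) = 0$.
Separating variables: $u = \sum c_n e^{-n^2t/2} \sin(ns)$. From $u(s,0) = 2 \sin(4 s)$: $c_4=2$.
So $u(s,t) = 2 e^{-8 t} \sin(4 s)$, and $T(s,t) = e^{-t}u(s,t)$.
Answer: $T(s, t) = 2 e^{-9 t} \sin(4 s)$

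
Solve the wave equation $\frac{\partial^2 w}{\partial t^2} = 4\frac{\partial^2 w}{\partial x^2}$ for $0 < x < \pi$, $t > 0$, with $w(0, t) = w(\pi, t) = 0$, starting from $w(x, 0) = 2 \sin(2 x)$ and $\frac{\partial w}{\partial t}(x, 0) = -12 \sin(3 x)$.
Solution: Using separation of variables $w = X(x)T(t)$:
Eigenfunctions: $\sin(nx)$, $n = 1, 2, 3, \ldots$
General solution: $w(x, t) = \sum [A_n \cos(2n t) + B_n \sin(2n t)] \sin(nx)$
From $w(x,0) = 2 \sin(2 x)$: $A_2=2$. From $w_t(x,0) = -12 \sin(3 x)$, using $w_t(x,0) = \sum \omega_n B_n \sin(nx)$ with $\omega_n = 2n$: $B_3 = (-12)/6 = -2$.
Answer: $w(x, t) = -2 \sin(6 t) \sin(3 x) + 2 \sin(2 x) \cos(4 t)$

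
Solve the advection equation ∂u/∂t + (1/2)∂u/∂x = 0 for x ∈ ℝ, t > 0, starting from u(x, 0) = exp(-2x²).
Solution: By method of characteristics (waves move right with speed 1/2):
Along characteristics x - (1/2)t = const, u is constant, so u(x,t) = f(x - (1/2)t) with f = u(·, 0).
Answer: u(x, t) = exp(-2(-t/2 + x)²)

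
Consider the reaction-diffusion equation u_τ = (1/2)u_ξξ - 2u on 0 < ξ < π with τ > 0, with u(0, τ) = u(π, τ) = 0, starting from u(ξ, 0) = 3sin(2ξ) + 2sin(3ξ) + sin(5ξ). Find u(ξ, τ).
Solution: Substitute u = exp(-2τ)w.
Then u_τ = exp(-2τ)(w_τ - 2w), u_ξξ = exp(-2τ)w_ξξ; substituting and dividing by exp(-2τ), the lower-order terms cancel: w_τ = (1/2)w_ξξ (standard heat equation).
Data for w: w(ξ,0) = u(ξ,0) = 3sin(2ξ) + 2sin(3ξ) + sin(5ξ). The boundary conditions carry over: w(0,τ) = w(π,τ) = 0.
Separating variables: w = Σ c_n exp(-n²τ/2) sin(nξ). From w(ξ,0) = 3sin(2ξ) + 2sin(3ξ) + sin(5ξ): c_2=3, c_3=2, c_5=1.
So w(ξ,τ) = 3exp(-2τ)sin(2ξ) + 2exp(-9τ/2)sin(3ξ) + exp(-25τ/2)sin(5ξ), and u(ξ,τ) = exp(-2τ)w(ξ,τ).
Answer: u(ξ, τ) = 3exp(-4τ)sin(2ξ) + 2exp(-13τ/2)sin(3ξ) + exp(-29τ/2)sin(5ξ)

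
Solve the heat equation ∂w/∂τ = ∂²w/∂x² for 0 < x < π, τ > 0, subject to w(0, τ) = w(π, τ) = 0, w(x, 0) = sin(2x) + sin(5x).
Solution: Using separation of variables w = X(x)T(τ):
Eigenfunctions: sin(nx), n = 1, 2, 3, ...
General solution: w(x, τ) = Σ c_n sin(nx) exp(-n² τ)
Matching w(x,0) = sin(2x) + sin(5x) term by term: c_2=1, c_5=1.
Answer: w(x, τ) = exp(-4τ)sin(2x) + exp(-25τ)sin(5x)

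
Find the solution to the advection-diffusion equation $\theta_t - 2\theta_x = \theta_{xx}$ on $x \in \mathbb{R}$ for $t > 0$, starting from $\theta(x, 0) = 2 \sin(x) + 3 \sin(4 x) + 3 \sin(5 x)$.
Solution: Change to a moving frame: let $\eta = x + 2t$, $\sigma = t$ and write $\theta(x,t) = u(\eta,\sigma)$.
By the chain rule $\theta_t = u_{\sigma} + 2u_{\eta}$, $\theta_x = u_{\eta}$, $\theta_{xx} = u_{\eta\eta}$.
Then $\theta_t - 2\theta_x = u_{\sigma}$: the advection term cancels and the PDE becomes the heat equation $u_{\sigma} = u_{\eta\eta}$ on $\eta \in \mathbb{R}$.
Initial data: $u(\eta,0) = \theta(\eta,0) = 2 \sin(\eta) + 3 \sin(4 \eta) + 3 \sin(5 \eta)$.
On $\eta \in \mathbb{R}$ each mode satisfies $(\sin(n\eta))'' = -n^2 \sin(n\eta)$, so $e^{-n^2\sigma} \sin(n\eta)$ solves the heat equation; by superposition $u(\eta,\sigma) = \sum c_n e^{-n^2\sigma} \sin(n\eta)$.
Reading off the coefficients: $c_1=2, c_4=3, c_5=3$, so $u(\eta,\sigma) = 2 e^{-\sigma} \sin(\eta) + 3 e^{-16 \sigma} \sin(4 \eta) + 3 e^{-25 \sigma} \sin(5 \eta)$.
Substituting back $\eta = x + 2t$, $\sigma = t$: $\theta(x,t) = u(x + 2t, t)$.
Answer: $\theta(x, t) = 2 e^{-t} \sin(2 t + x) + 3 e^{-16 t} \sin(8 t + 4 x) + 3 e^{-25 t} \sin(10 t + 5 x)$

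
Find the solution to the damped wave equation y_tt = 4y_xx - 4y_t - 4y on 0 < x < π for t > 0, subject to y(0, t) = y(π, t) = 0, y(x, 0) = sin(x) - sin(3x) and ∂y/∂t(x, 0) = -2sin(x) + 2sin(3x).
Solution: Substitute y = exp(-2t)u, i.e. u = exp(2t)y.
By the product rule, y_t = exp(-2t)(u_t - 2u), y_tt = exp(-2t)(u_tt - 4u_t + 4u), y_xx = exp(-2t)u_xx.
Substituting into the PDE and dividing by exp(-2t): u_tt - 4u_t + 4u = 4u_xx - 4(u_t - 2u) - 4u.
The lower-order terms cancel, leaving the standard wave equation u_tt = 4u_xx.
Initial data for u: u(x,0) = y(x,0) = sin(x) - sin(3x); u_t(x,0) = y_t(x,0) + 2y(x,0) = 0. The boundary conditions carry over: u(0,t) = u(π,t) = 0.
Solve for u:
  Using separation of variables u = X(x)T(t):
  Eigenfunctions: sin(nx), n = 1, 2, 3, ...
  General solution: u(x, t) = Σ [A_n cos(2n t) + B_n sin(2n t)] sin(nx)
  From u(x,0) = sin(x) - sin(3x): A_1=1, A_3=-1. From u_t(x,0) = 0: all B_n = 0.
Hence u(x,t) = sin(x)cos(2t) - sin(3x)cos(6t).
Transform back: y(x,t) = exp(-2t)u(x,t).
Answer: y(x, t) = exp(-2t)sin(x)cos(2t) - exp(-2t)sin(3x)cos(6t)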